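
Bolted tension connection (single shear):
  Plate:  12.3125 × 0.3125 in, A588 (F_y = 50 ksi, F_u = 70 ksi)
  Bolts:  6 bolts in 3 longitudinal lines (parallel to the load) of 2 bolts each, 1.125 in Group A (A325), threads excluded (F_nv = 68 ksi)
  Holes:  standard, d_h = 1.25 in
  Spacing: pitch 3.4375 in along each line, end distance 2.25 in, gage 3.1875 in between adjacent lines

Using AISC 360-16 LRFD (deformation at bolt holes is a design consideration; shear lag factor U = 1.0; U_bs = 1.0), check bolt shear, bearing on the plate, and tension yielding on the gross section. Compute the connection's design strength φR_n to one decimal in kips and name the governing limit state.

Bolt shear: A_b = π(1.125)²/4 = 0.99402 in². φR_n = 0.75 × 68 × 0.99402 × 6 × 1 = 304.2 kips.
Bearing (0.3125 in plate, F_u = 70 ksi): end bolts L_c = 2.25 − 1.25/2 = 1.625, R_n = min(1.2×1.625×0.3125×70, 2.4×1.125×0.3125×70) = 42.656 kips/bolt; interior L_c = 3.4375 − 1.25 = 2.1875, R_n = 57.422 kips/bolt. φR_n = 0.75 × (3×42.656 + 3×57.422) = 225.2 kips.
Tension yield (gross): A_g = 12.3125×0.3125 = 3.8477 in². φR_n = 0.90 × 50 × 3.8477 = 173.1 kips.
Governing: min(304.2, 225.2, 173.1) = 173.1 kips → gross-section yield.

173.1 kips (gross-section yield governs)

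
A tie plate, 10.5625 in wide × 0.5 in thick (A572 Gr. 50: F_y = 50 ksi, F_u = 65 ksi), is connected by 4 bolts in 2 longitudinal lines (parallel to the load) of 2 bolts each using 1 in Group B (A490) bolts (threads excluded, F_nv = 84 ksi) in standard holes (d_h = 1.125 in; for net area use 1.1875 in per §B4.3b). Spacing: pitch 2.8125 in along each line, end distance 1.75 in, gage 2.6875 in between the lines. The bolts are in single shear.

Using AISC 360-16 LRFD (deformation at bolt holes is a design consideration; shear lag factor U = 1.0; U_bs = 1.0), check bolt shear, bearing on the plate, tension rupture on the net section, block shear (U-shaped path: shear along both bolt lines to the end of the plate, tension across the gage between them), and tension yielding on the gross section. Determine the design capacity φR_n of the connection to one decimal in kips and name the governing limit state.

Bolt shear: A_b = π(1)²/4 = 0.7854 in². φR_n = 0.75 × 84 × 0.7854 × 4 × 1 = 197.9 kips.
Bearing (0.5 in plate, F_u = 65 ksi): end bolts L_c = 1.75 − 1.125/2 = 1.1875, R_n = min(1.2×1.1875×0.5×65, 2.4×1×0.5×65) = 46.313 kips/bolt; interior L_c = 2.8125 − 1.125 = 1.6875, R_n = 65.813 kips/bolt. φR_n = 0.75 × (2×46.313 + 2×65.813) = 168.2 kips.
Tension rupture (net): A_n = (10.5625 − 2×1.1875)×0.5 = 4.0938 in² (U = 1.0, A_e = A_n). φR_n = 0.75 × 65 × 4.0938 = 199.6 kips.
Block shear: shear path 2×[1.75+1×2.8125] = 2×4.5625 in, A_gv = 4.5625, A_nv = 2×(4.5625 − 1.5×1.1875)×0.5 = 2.7813 in²; tension across gage: (2.6875 − 1×1.1875)×0.5 = 0.75 in². R_n = min(0.6×65×2.7813, 0.6×50×4.5625) + 1.0×65×0.75 = min(108.47, 136.88) + 48.75 = 157.22 kips. φR_n = 0.75 × 157.22 = 117.9 kips.
Tension yield (gross): A_g = 10.5625×0.5 = 5.2813 in². φR_n = 0.90 × 50 × 5.2813 = 237.7 kips.
Governing: min(197.9, 168.2, 199.6, 117.9, 237.7) = 117.9 kips → block shear.

117.9 kips (block shear governs)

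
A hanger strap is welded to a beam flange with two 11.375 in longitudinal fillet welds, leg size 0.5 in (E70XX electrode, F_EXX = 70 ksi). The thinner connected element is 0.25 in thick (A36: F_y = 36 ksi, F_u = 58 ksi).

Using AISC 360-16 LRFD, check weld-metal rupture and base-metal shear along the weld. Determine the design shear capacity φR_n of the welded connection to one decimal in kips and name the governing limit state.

Weld metal: throat = 0.707×0.5 = 0.3535 in, L = 2×11.375 = 22.75 in. φR_n = 0.75 × 0.6 × 70 × 0.3535 × 22.75 = 253.3 kips.
Base metal shear (0.25 in plate): yield φR_n = 1.0×0.6×36×0.25×22.75 = 122.9 kips; rupture φR_n = 0.75×0.6×58×0.25×22.75 = 148.4 kips; take 122.9 kips (yield).
Governing: min(253.3, 122.9) = 122.9 kips → base-metal shear.

122.9 kips (base-metal shear governs)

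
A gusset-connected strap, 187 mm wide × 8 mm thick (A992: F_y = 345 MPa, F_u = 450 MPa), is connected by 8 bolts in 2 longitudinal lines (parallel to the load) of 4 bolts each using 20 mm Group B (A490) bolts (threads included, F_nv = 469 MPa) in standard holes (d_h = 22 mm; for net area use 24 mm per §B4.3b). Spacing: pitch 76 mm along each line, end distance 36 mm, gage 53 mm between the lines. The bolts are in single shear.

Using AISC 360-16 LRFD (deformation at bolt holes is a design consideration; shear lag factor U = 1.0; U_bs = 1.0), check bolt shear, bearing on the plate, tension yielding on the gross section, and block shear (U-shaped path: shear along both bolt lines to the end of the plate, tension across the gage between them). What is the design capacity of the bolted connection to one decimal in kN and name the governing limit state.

Bolt shear: A_b = π(20)²/4 = 314.16 mm². φR_n = 0.75 × 469 × 314.16 × 8 × 1 = 884.0 kN.
Bearing (8 mm plate, F_u = 450 MPa): end bolts L_c = 36 − 22/2 = 25, R_n = min(1.2×25×8×450, 2.4×20×8×450) = 108 kN/bolt; interior L_c = 76 − 22 = 54, R_n = 172.8 kN/bolt. φR_n = 0.75 × (2×108 + 6×172.8) = 939.6 kN.
Tension yield (gross): A_g = 187×8 = 1496 mm². φR_n = 0.90 × 345 × 1496 = 464.5 kN.
Block shear: shear path 2×[36+3×76] = 2×264 mm, A_gv = 4224, A_nv = 2×(264 − 3.5×24)×8 = 2880 mm²; tension across gage: (53 − 1×24)×8 = 232 mm². R_n = min(0.6×450×2880, 0.6×345×4224) + 1.0×450×232 = min(777.6, 874.37) + 104.4 = 882 kN. φR_n = 0.75 × 882 = 661.5 kN.
Governing: min(884.0, 939.6, 464.5, 661.5) = 464.5 kN → gross-section yield.

464.5 kN (gross-section yield governs)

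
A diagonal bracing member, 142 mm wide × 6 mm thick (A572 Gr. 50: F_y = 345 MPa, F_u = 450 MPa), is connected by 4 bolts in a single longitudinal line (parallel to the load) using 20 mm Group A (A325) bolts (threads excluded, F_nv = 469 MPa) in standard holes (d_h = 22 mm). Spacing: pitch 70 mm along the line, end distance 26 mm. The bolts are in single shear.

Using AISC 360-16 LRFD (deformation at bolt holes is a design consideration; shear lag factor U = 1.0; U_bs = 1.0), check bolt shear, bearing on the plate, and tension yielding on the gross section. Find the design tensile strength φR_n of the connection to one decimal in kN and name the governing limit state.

264.5 kN (gross-section yield governs)

Bolt shear: A_b = π(20)²/4 = 314.16 mm². φR_n = 0.75 × 469 × 314.16 × 4 × 1 = 442.0 kN.
Bearing (6 mm plate, F_u = 450 MPa): end bolts L_c = 26 − 22/2 = 15, R_n = min(1.2×15×6×450, 2.4×20×6×450) = 48.6 kN/bolt; interior L_c = 70 − 22 = 48, R_n = 129.6 kN/bolt. φR_n = 0.75 × (1×48.6 + 3×129.6) = 328.1 kN.
Tension yield (gross): A_g = 142×6 = 852 mm². φR_n = 0.90 × 345 × 852 = 264.5 kN.
Governing: min(442.0, 328.1, 264.5) = 264.5 kN → gross-section yield.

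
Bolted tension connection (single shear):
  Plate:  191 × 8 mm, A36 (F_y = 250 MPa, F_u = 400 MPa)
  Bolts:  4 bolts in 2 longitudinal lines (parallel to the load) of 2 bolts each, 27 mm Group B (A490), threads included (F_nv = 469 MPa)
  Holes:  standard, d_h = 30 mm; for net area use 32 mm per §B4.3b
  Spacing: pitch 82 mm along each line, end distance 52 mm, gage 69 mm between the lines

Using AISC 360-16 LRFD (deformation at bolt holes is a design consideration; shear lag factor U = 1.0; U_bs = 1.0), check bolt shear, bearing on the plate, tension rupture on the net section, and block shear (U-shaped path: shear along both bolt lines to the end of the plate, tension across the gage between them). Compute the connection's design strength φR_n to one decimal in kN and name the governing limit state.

Bolt shear: A_b = π(27)²/4 = 572.56 mm². φR_n = 0.75 × 469 × 572.56 × 4 × 1 = 805.6 kN.
Bearing (8 mm plate, F_u = 400 MPa): end bolts L_c = 52 − 30/2 = 37, R_n = min(1.2×37×8×400, 2.4×27×8×400) = 142.08 kN/bolt; interior L_c = 82 − 30 = 52, R_n = 199.68 kN/bolt. φR_n = 0.75 × (2×142.08 + 2×199.68) = 512.6 kN.
Tension rupture (net): A_n = (191 − 2×32)×8 = 1016 mm² (U = 1.0, A_e = A_n). φR_n = 0.75 × 400 × 1016 = 304.8 kN.
Block shear: shear path 2×[52+1×82] = 2×134 mm, A_gv = 2144, A_nv = 2×(134 − 1.5×32)×8 = 1376 mm²; tension across gage: (69 − 1×32)×8 = 296 mm². R_n = min(0.6×400×1376, 0.6×250×2144) + 1.0×400×296 = min(330.24, 321.6) + 118.4 = 440 kN. φR_n = 0.75 × 440 = 330.0 kN.
Governing: min(805.6, 512.6, 304.8, 330.0) = 304.8 kN → net-section rupture.

304.8 kN (net-section rupture governs)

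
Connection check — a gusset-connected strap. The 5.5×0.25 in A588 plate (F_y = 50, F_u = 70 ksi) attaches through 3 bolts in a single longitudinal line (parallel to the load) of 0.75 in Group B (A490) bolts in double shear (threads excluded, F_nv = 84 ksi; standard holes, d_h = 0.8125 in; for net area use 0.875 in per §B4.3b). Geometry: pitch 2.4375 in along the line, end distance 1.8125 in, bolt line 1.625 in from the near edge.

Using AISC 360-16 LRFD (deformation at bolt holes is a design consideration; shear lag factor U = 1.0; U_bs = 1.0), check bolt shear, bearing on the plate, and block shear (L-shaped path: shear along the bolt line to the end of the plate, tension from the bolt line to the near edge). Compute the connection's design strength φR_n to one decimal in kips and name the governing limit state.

51.0 kips (block shear governs)

Bolt shear: A_b = π(0.75)²/4 = 0.44179 in². φR_n = 0.75 × 84 × 0.44179 × 3 × 2 = 167.0 kips.
Bearing (0.25 in plate, F_u = 70 ksi): end bolts L_c = 1.8125 − 0.8125/2 = 1.40625, R_n = min(1.2×1.40625×0.25×70, 2.4×0.75×0.25×70) = 29.531 kips/bolt; interior L_c = 2.4375 − 0.8125 = 1.625, R_n = 31.5 kips/bolt. φR_n = 0.75 × (1×29.531 + 2×31.5) = 69.4 kips.
Block shear: shear path 1×[1.8125+2×2.4375] = 1×6.6875 in, A_gv = 1.6719, A_nv = 1×(6.6875 − 2.5×0.875)×0.25 = 1.125 in²; tension to near edge: (1.625 − 0.5×0.875)×0.25 = 0.29688 in². R_n = min(0.6×70×1.125, 0.6×50×1.6719) + 1.0×70×0.29688 = min(47.25, 50.157) + 20.782 = 68.032 kips. φR_n = 0.75 × 68.032 = 51.0 kips.
Governing: min(167.0, 69.4, 51.0) = 51.0 kips → block shear.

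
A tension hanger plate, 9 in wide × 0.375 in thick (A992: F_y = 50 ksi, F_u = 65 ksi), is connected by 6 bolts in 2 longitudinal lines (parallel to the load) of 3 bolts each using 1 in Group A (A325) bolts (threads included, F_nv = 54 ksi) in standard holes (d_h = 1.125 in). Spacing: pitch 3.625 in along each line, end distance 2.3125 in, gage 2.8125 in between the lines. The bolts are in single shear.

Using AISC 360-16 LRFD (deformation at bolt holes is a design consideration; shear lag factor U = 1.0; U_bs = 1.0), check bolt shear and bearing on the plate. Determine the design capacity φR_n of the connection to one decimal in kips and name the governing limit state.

Bolt shear: A_b = π(1)²/4 = 0.7854 in². φR_n = 0.75 × 54 × 0.7854 × 6 × 1 = 190.9 kips.
Bearing (0.375 in plate, F_u = 65 ksi): end bolts L_c = 2.3125 − 1.125/2 = 1.75, R_n = min(1.2×1.75×0.375×65, 2.4×1×0.375×65) = 51.188 kips/bolt; interior L_c = 3.625 − 1.125 = 2.5, R_n = 58.5 kips/bolt. φR_n = 0.75 × (2×51.188 + 4×58.5) = 252.3 kips.
Governing: min(190.9, 252.3) = 190.9 kips → bolt shear.

190.9 kips (bolt shear governs)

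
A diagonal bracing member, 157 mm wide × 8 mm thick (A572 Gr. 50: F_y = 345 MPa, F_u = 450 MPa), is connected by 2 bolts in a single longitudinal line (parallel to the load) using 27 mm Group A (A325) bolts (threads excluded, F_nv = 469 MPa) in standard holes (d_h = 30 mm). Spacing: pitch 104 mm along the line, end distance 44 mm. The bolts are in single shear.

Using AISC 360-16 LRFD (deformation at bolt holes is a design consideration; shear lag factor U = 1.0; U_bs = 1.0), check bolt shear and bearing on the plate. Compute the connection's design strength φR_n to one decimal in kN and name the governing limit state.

268.9 kN (bearing governs)

Bolt shear: A_b = π(27)²/4 = 572.56 mm². φR_n = 0.75 × 469 × 572.56 × 2 × 1 = 402.8 kN.
Bearing (8 mm plate, F_u = 450 MPa): end bolts L_c = 44 − 30/2 = 29, R_n = min(1.2×29×8×450, 2.4×27×8×450) = 125.28 kN/bolt; interior L_c = 104 − 30 = 74, R_n = 233.28 kN/bolt. φR_n = 0.75 × (1×125.28 + 1×233.28) = 268.9 kN.
Governing: min(402.8, 268.9) = 268.9 kN → bearing.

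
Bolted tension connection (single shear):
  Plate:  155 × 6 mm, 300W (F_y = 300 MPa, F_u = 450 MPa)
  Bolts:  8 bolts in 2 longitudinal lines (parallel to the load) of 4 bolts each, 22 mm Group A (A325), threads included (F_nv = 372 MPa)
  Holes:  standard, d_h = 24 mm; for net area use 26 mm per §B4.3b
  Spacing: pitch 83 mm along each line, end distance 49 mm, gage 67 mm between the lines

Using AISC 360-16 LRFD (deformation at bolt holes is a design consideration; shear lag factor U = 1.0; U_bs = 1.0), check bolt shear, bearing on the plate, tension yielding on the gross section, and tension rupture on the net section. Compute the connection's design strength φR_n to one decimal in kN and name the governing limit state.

Bolt shear: A_b = π(22)²/4 = 380.13 mm². φR_n = 0.75 × 372 × 380.13 × 8 × 1 = 848.5 kN.
Bearing (6 mm plate, F_u = 450 MPa): end bolts L_c = 49 − 24/2 = 37, R_n = min(1.2×37×6×450, 2.4×22×6×450) = 119.88 kN/bolt; interior L_c = 83 − 24 = 59, R_n = 142.56 kN/bolt. φR_n = 0.75 × (2×119.88 + 6×142.56) = 821.3 kN.
Tension yield (gross): A_g = 155×6 = 930 mm². φR_n = 0.90 × 300 × 930 = 251.1 kN.
Tension rupture (net): A_n = (155 − 2×26)×6 = 618 mm² (U = 1.0, A_e = A_n). φR_n = 0.75 × 450 × 618 = 208.6 kN.
Governing: min(848.5, 821.3, 251.1, 208.6) = 208.6 kN → net-section rupture.

208.6 kN (net-section rupture governs)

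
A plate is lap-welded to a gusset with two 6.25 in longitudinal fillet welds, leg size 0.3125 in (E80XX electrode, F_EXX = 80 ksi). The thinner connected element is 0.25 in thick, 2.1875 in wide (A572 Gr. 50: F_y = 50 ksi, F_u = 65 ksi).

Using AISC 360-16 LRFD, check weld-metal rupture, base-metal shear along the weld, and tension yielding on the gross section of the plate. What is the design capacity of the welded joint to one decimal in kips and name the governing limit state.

Weld metal: throat = 0.707×0.3125 = 0.22094 in, L = 2×6.25 = 12.5 in. φR_n = 0.75 × 0.6 × 80 × 0.22094 × 12.5 = 99.4 kips.
Base metal shear (0.25 in plate): yield φR_n = 1.0×0.6×50×0.25×12.5 = 93.8 kips; rupture φR_n = 0.75×0.6×65×0.25×12.5 = 91.4 kips; take 91.4 kips (rupture).
Tension yield (gross): A_g = 2.1875×0.25 = 0.54688 in². φR_n = 0.90 × 50 × 0.54688 = 24.6 kips.
Governing: min(99.4, 91.4, 24.6) = 24.6 kips → gross-section yield.

24.6 kips (gross-section yield governs)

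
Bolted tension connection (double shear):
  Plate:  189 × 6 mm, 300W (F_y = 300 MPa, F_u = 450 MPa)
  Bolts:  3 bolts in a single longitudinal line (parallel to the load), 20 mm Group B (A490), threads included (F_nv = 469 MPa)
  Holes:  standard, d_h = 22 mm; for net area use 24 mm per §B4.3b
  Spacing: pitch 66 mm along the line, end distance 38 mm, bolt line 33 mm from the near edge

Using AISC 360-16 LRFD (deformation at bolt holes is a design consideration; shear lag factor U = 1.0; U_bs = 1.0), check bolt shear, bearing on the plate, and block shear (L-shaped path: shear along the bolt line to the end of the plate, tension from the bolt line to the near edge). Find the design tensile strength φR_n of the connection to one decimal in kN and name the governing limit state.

176.2 kN (block shear governs)

Bolt shear: A_b = π(20)²/4 = 314.16 mm². φR_n = 0.75 × 469 × 314.16 × 3 × 2 = 663.0 kN.
Bearing (6 mm plate, F_u = 450 MPa): end bolts L_c = 38 − 22/2 = 27, R_n = min(1.2×27×6×450, 2.4×20×6×450) = 87.48 kN/bolt; interior L_c = 66 − 22 = 44, R_n = 129.6 kN/bolt. φR_n = 0.75 × (1×87.48 + 2×129.6) = 260.0 kN.
Block shear: shear path 1×[38+2×66] = 1×170 mm, A_gv = 1020, A_nv = 1×(170 − 2.5×24)×6 = 660 mm²; tension to near edge: (33 − 0.5×24)×6 = 126 mm². R_n = min(0.6×450×660, 0.6×300×1020) + 1.0×450×126 = min(178.2, 183.6) + 56.7 = 234.9 kN. φR_n = 0.75 × 234.9 = 176.2 kN.
Governing: min(663.0, 260.0, 176.2) = 176.2 kN → block shear.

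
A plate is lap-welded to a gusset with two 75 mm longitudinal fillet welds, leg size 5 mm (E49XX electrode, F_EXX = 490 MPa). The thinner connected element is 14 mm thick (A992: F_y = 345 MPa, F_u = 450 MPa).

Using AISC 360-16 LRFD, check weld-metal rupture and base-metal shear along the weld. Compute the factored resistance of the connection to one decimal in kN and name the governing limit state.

116.9 kN (weld metal governs)

Weld metal: throat = 0.707×5 = 3.535 mm, L = 2×75 = 150 mm. φR_n = 0.75 × 0.6 × 490 × 3.535 × 150 = 116.9 kN.
Base metal shear (14 mm plate): yield φR_n = 1.0×0.6×345×14×150 = 434.7 kN; rupture φR_n = 0.75×0.6×450×14×150 = 425.3 kN; take 425.3 kN (rupture).
Governing: min(116.9, 425.3) = 116.9 kN → weld metal.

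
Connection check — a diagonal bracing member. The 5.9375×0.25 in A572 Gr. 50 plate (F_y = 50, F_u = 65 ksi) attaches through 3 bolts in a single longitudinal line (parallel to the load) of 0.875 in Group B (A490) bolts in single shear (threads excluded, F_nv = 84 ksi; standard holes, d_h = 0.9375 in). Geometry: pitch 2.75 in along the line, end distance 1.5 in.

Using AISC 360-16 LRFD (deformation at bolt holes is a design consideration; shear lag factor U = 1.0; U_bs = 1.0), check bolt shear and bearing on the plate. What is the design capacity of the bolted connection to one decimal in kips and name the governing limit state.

66.3 kips (bearing governs)

Bolt shear: A_b = π(0.875)²/4 = 0.60132 in². φR_n = 0.75 × 84 × 0.60132 × 3 × 1 = 113.6 kips.
Bearing (0.25 in plate, F_u = 65 ksi): end bolts L_c = 1.5 − 0.9375/2 = 1.03125, R_n = min(1.2×1.03125×0.25×65, 2.4×0.875×0.25×65) = 20.109 kips/bolt; interior L_c = 2.75 − 0.9375 = 1.8125, R_n = 34.125 kips/bolt. φR_n = 0.75 × (1×20.109 + 2×34.125) = 66.3 kips.
Governing: min(113.6, 66.3) = 66.3 kips → bearing.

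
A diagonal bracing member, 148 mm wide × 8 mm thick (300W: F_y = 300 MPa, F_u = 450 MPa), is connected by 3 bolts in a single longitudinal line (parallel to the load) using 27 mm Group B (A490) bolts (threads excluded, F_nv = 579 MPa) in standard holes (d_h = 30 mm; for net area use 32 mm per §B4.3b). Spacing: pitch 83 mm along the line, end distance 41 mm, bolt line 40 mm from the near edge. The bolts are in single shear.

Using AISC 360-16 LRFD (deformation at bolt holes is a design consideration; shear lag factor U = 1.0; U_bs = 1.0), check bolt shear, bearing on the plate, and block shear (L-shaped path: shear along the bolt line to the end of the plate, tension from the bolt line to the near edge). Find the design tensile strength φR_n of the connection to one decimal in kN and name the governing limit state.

270.5 kN (block shear governs)

Bolt shear: A_b = π(27)²/4 = 572.56 mm². φR_n = 0.75 × 579 × 572.56 × 3 × 1 = 745.9 kN.
Bearing (8 mm plate, F_u = 450 MPa): end bolts L_c = 41 − 30/2 = 26, R_n = min(1.2×26×8×450, 2.4×27×8×450) = 112.32 kN/bolt; interior L_c = 83 − 30 = 53, R_n = 228.96 kN/bolt. φR_n = 0.75 × (1×112.32 + 2×228.96) = 427.7 kN.
Block shear: shear path 1×[41+2×83] = 1×207 mm, A_gv = 1656, A_nv = 1×(207 − 2.5×32)×8 = 1016 mm²; tension to near edge: (40 − 0.5×32)×8 = 192 mm². R_n = min(0.6×450×1016, 0.6×300×1656) + 1.0×450×192 = min(274.32, 298.08) + 86.4 = 360.72 kN. φR_n = 0.75 × 360.72 = 270.5 kN.
Governing: min(745.9, 427.7, 270.5) = 270.5 kN → block shear.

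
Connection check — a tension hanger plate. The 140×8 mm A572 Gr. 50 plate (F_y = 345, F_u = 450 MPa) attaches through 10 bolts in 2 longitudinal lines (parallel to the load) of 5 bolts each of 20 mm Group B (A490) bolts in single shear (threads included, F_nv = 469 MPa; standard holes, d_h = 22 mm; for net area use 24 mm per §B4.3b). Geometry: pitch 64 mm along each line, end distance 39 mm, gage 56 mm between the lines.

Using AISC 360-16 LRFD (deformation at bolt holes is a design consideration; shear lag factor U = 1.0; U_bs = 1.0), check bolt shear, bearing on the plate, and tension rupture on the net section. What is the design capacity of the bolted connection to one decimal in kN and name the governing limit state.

Bolt shear: A_b = π(20)²/4 = 314.16 mm². φR_n = 0.75 × 469 × 314.16 × 10 × 1 = 1105.1 kN.
Bearing (8 mm plate, F_u = 450 MPa): end bolts L_c = 39 − 22/2 = 28, R_n = min(1.2×28×8×450, 2.4×20×8×450) = 120.96 kN/bolt; interior L_c = 64 − 22 = 42, R_n = 172.8 kN/bolt. φR_n = 0.75 × (2×120.96 + 8×172.8) = 1218.2 kN.
Tension rupture (net): A_n = (140 − 2×24)×8 = 736 mm² (U = 1.0, A_e = A_n). φR_n = 0.75 × 450 × 736 = 248.4 kN.
Governing: min(1105.1, 1218.2, 248.4) = 248.4 kN → net-section rupture.

248.4 kN (net-section rupture governs)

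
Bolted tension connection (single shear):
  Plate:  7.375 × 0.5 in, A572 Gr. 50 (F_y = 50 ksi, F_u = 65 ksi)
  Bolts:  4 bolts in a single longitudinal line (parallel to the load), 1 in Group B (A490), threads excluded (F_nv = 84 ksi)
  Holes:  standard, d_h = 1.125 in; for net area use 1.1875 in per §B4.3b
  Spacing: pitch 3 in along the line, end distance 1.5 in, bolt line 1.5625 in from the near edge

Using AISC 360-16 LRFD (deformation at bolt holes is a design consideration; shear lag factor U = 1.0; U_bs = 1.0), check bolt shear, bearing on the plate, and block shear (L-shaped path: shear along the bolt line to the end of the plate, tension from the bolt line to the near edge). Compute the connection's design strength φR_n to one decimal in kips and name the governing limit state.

Bolt shear: A_b = π(1)²/4 = 0.7854 in². φR_n = 0.75 × 84 × 0.7854 × 4 × 1 = 197.9 kips.
Bearing (0.5 in plate, F_u = 65 ksi): end bolts L_c = 1.5 − 1.125/2 = 0.9375, R_n = min(1.2×0.9375×0.5×65, 2.4×1×0.5×65) = 36.563 kips/bolt; interior L_c = 3 − 1.125 = 1.875, R_n = 73.125 kips/bolt. φR_n = 0.75 × (1×36.563 + 3×73.125) = 192.0 kips.
Block shear: shear path 1×[1.5+3×3] = 1×10.5 in, A_gv = 5.25, A_nv = 1×(10.5 − 3.5×1.1875)×0.5 = 3.1719 in²; tension to near edge: (1.5625 − 0.5×1.1875)×0.5 = 0.48438 in². R_n = min(0.6×65×3.1719, 0.6×50×5.25) + 1.0×65×0.48438 = min(123.7, 157.5) + 31.485 = 155.19 kips. φR_n = 0.75 × 155.19 = 116.4 kips.
Governing: min(197.9, 192.0, 116.4) = 116.4 kips → block shear.

116.4 kips (block shear governs)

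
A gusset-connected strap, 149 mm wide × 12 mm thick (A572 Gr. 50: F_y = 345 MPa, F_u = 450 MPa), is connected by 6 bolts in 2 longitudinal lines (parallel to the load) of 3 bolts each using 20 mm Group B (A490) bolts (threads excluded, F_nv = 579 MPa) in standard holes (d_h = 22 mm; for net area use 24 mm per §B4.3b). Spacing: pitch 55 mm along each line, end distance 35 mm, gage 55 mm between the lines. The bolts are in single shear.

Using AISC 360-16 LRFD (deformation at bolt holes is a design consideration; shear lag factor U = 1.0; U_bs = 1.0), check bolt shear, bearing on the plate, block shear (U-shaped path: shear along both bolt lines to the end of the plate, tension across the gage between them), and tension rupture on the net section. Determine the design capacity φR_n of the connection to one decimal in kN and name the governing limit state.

409.1 kN (net-section rupture governs)

Bolt shear: A_b = π(20)²/4 = 314.16 mm². φR_n = 0.75 × 579 × 314.16 × 6 × 1 = 818.5 kN.
Bearing (12 mm plate, F_u = 450 MPa): end bolts L_c = 35 − 22/2 = 24, R_n = min(1.2×24×12×450, 2.4×20×12×450) = 155.52 kN/bolt; interior L_c = 55 − 22 = 33, R_n = 213.84 kN/bolt. φR_n = 0.75 × (2×155.52 + 4×213.84) = 874.8 kN.
Block shear: shear path 2×[35+2×55] = 2×145 mm, A_gv = 3480, A_nv = 2×(145 − 2.5×24)×12 = 2040 mm²; tension across gage: (55 − 1×24)×12 = 372 mm². R_n = min(0.6×450×2040, 0.6×345×3480) + 1.0×450×372 = min(550.8, 720.36) + 167.4 = 718.2 kN. φR_n = 0.75 × 718.2 = 538.7 kN.
Tension rupture (net): A_n = (149 − 2×24)×12 = 1212 mm² (U = 1.0, A_e = A_n). φR_n = 0.75 × 450 × 1212 = 409.1 kN.
Governing: min(818.5, 874.8, 538.7, 409.1) = 409.1 kN → net-section rupture.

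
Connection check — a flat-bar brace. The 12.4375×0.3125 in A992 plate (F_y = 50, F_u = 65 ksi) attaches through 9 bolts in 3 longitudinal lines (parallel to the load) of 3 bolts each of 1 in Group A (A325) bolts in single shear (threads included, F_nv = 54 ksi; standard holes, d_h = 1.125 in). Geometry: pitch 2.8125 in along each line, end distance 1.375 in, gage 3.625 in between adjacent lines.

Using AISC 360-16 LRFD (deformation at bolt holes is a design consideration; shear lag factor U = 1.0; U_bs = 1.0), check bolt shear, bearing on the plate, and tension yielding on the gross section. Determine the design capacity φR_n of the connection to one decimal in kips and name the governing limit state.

Bolt shear: A_b = π(1)²/4 = 0.7854 in². φR_n = 0.75 × 54 × 0.7854 × 9 × 1 = 286.3 kips.
Bearing (0.3125 in plate, F_u = 65 ksi): end bolts L_c = 1.375 − 1.125/2 = 0.8125, R_n = min(1.2×0.8125×0.3125×65, 2.4×1×0.3125×65) = 19.805 kips/bolt; interior L_c = 2.8125 − 1.125 = 1.6875, R_n = 41.133 kips/bolt. φR_n = 0.75 × (3×19.805 + 6×41.133) = 229.7 kips.
Tension yield (gross): A_g = 12.4375×0.3125 = 3.8867 in². φR_n = 0.90 × 50 × 3.8867 = 174.9 kips.
Governing: min(286.3, 229.7, 174.9) = 174.9 kips → gross-section yield.

174.9 kips (gross-section yield governs)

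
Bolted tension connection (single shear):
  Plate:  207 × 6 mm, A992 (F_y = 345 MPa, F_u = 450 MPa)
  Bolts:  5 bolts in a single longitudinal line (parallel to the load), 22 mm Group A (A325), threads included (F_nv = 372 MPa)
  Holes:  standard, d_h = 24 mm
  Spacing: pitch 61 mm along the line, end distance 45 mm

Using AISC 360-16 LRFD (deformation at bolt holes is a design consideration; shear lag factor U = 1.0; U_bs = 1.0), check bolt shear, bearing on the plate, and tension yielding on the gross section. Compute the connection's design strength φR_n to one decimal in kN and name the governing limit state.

Bolt shear: A_b = π(22)²/4 = 380.13 mm². φR_n = 0.75 × 372 × 380.13 × 5 × 1 = 530.3 kN.
Bearing (6 mm plate, F_u = 450 MPa): end bolts L_c = 45 − 24/2 = 33, R_n = min(1.2×33×6×450, 2.4×22×6×450) = 106.92 kN/bolt; interior L_c = 61 − 24 = 37, R_n = 119.88 kN/bolt. φR_n = 0.75 × (1×106.92 + 4×119.88) = 439.8 kN.
Tension yield (gross): A_g = 207×6 = 1242 mm². φR_n = 0.90 × 345 × 1242 = 385.6 kN.
Governing: min(530.3, 439.8, 385.6) = 385.6 kN → gross-section yield.

385.6 kN (gross-section yield governs)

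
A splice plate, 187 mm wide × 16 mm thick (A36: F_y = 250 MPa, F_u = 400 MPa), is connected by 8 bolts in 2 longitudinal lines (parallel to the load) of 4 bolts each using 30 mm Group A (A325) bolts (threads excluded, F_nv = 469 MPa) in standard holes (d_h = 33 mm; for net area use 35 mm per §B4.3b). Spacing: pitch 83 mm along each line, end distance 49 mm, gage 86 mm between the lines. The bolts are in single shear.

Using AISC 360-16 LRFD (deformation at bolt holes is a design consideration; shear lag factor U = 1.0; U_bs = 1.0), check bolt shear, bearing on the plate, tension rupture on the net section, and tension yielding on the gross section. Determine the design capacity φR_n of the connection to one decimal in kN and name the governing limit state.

561.6 kN (net-section rupture governs)

Bolt shear: A_b = π(30)²/4 = 706.86 mm². φR_n = 0.75 × 469 × 706.86 × 8 × 1 = 1989.1 kN.
Bearing (16 mm plate, F_u = 400 MPa): end bolts L_c = 49 − 33/2 = 32.5, R_n = min(1.2×32.5×16×400, 2.4×30×16×400) = 249.6 kN/bolt; interior L_c = 83 − 33 = 50, R_n = 384 kN/bolt. φR_n = 0.75 × (2×249.6 + 6×384) = 2102.4 kN.
Tension rupture (net): A_n = (187 − 2×35)×16 = 1872 mm² (U = 1.0, A_e = A_n). φR_n = 0.75 × 400 × 1872 = 561.6 kN.
Tension yield (gross): A_g = 187×16 = 2992 mm². φR_n = 0.90 × 250 × 2992 = 673.2 kN.
Governing: min(1989.1, 2102.4, 561.6, 673.2) = 561.6 kN → net-section rupture.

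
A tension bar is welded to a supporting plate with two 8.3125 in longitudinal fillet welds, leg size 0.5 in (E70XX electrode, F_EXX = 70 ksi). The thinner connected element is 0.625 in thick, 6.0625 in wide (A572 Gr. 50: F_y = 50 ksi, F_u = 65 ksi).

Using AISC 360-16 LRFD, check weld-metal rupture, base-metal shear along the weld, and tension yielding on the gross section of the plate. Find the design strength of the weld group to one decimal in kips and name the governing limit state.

170.5 kips (gross-section yield governs)

Weld metal: throat = 0.707×0.5 = 0.3535 in, L = 2×8.3125 = 16.625 in. φR_n = 0.75 × 0.6 × 70 × 0.3535 × 16.625 = 185.1 kips.
Base metal shear (0.625 in plate): yield φR_n = 1.0×0.6×50×0.625×16.625 = 311.7 kips; rupture φR_n = 0.75×0.6×65×0.625×16.625 = 303.9 kips; take 303.9 kips (rupture).
Tension yield (gross): A_g = 6.0625×0.625 = 3.7891 in². φR_n = 0.90 × 50 × 3.7891 = 170.5 kips.
Governing: min(185.1, 303.9, 170.5) = 170.5 kips → gross-section yield.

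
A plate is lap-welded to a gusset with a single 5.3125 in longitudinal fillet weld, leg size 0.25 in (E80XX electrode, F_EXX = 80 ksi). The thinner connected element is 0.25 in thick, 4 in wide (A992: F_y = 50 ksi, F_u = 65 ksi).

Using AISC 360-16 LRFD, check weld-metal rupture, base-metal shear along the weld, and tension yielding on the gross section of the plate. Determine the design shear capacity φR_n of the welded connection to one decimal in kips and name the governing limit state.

Weld metal: throat = 0.707×0.25 = 0.17675 in, L = 5.3125 in. φR_n = 0.75 × 0.6 × 80 × 0.17675 × 5.3125 = 33.8 kips.
Base metal shear (0.25 in plate): yield φR_n = 1.0×0.6×50×0.25×5.3125 = 39.8 kips; rupture φR_n = 0.75×0.6×65×0.25×5.3125 = 38.8 kips; take 38.8 kips (rupture).
Tension yield (gross): A_g = 4×0.25 = 1 in². φR_n = 0.90 × 50 × 1 = 45.0 kips.
Governing: min(33.8, 38.8, 45.0) = 33.8 kips → weld metal.

33.8 kips (weld metal governs)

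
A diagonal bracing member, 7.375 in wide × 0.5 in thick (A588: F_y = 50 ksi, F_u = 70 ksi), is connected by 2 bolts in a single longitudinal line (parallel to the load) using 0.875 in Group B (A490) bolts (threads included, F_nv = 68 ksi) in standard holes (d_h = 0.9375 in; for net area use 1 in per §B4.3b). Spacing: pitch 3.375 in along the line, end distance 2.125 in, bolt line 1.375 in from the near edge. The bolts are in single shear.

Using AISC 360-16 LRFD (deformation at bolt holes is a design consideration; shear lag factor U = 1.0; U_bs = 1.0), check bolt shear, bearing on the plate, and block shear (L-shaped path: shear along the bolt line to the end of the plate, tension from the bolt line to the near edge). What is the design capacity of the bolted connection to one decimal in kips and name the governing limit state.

Bolt shear: A_b = π(0.875)²/4 = 0.60132 in². φR_n = 0.75 × 68 × 0.60132 × 2 × 1 = 61.3 kips.
Bearing (0.5 in plate, F_u = 70 ksi): end bolts L_c = 2.125 − 0.9375/2 = 1.65625, R_n = min(1.2×1.65625×0.5×70, 2.4×0.875×0.5×70) = 69.563 kips/bolt; interior L_c = 3.375 − 0.9375 = 2.4375, R_n = 73.5 kips/bolt. φR_n = 0.75 × (1×69.563 + 1×73.5) = 107.3 kips.
Block shear: shear path 1×[2.125+1×3.375] = 1×5.5 in, A_gv = 2.75, A_nv = 1×(5.5 − 1.5×1)×0.5 = 2 in²; tension to near edge: (1.375 − 0.5×1)×0.5 = 0.4375 in². R_n = min(0.6×70×2, 0.6×50×2.75) + 1.0×70×0.4375 = min(84, 82.5) + 30.625 = 113.13 kips. φR_n = 0.75 × 113.13 = 84.8 kips.
Governing: min(61.3, 107.3, 84.8) = 61.3 kips → bolt shear.

61.3 kips (bolt shear governs)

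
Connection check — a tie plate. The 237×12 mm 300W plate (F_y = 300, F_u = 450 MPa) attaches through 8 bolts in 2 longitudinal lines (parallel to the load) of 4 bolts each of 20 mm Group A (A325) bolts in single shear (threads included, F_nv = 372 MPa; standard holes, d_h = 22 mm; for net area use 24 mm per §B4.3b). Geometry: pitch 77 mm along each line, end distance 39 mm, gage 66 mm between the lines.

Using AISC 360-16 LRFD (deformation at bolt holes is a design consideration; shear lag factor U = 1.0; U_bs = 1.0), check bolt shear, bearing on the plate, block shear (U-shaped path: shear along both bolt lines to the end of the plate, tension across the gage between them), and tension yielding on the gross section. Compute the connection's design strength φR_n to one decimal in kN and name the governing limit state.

Bolt shear: A_b = π(20)²/4 = 314.16 mm². φR_n = 0.75 × 372 × 314.16 × 8 × 1 = 701.2 kN.
Bearing (12 mm plate, F_u = 450 MPa): end bolts L_c = 39 − 22/2 = 28, R_n = min(1.2×28×12×450, 2.4×20×12×450) = 181.44 kN/bolt; interior L_c = 77 − 22 = 55, R_n = 259.2 kN/bolt. φR_n = 0.75 × (2×181.44 + 6×259.2) = 1438.6 kN.
Block shear: shear path 2×[39+3×77] = 2×270 mm, A_gv = 6480, A_nv = 2×(270 − 3.5×24)×12 = 4464 mm²; tension across gage: (66 − 1×24)×12 = 504 mm². R_n = min(0.6×450×4464, 0.6×300×6480) + 1.0×450×504 = min(1205.3, 1166.4) + 226.8 = 1393.2 kN. φR_n = 0.75 × 1393.2 = 1044.9 kN.
Tension yield (gross): A_g = 237×12 = 2844 mm². φR_n = 0.90 × 300 × 2844 = 767.9 kN.
Governing: min(701.2, 1438.6, 1044.9, 767.9) = 701.2 kN → bolt shear.

701.2 kN (bolt shear governs)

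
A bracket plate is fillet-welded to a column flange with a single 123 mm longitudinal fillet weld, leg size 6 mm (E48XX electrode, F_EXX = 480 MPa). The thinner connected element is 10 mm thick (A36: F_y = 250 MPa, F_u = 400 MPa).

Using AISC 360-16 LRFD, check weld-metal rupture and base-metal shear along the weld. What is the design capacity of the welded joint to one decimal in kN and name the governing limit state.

Weld metal: throat = 0.707×6 = 4.242 mm, L = 123 mm. φR_n = 0.75 × 0.6 × 480 × 4.242 × 123 = 112.7 kN.
Base metal shear (10 mm plate): yield φR_n = 1.0×0.6×250×10×123 = 184.5 kN; rupture φR_n = 0.75×0.6×400×10×123 = 221.4 kN; take 184.5 kN (yield).
Governing: min(112.7, 184.5) = 112.7 kN → weld metal.

112.7 kN (weld metal governs)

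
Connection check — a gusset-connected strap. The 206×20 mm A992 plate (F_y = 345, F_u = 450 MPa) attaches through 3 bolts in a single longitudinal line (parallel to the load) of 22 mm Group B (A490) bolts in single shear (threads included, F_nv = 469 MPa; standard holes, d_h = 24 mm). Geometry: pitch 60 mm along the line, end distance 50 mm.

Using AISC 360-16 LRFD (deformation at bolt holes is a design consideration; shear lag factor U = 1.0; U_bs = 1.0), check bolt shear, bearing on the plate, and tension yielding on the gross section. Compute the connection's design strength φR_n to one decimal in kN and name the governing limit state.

401.1 kN (bolt shear governs)

Bolt shear: A_b = π(22)²/4 = 380.13 mm². φR_n = 0.75 × 469 × 380.13 × 3 × 1 = 401.1 kN.
Bearing (20 mm plate, F_u = 450 MPa): end bolts L_c = 50 − 24/2 = 38, R_n = min(1.2×38×20×450, 2.4×22×20×450) = 410.4 kN/bolt; interior L_c = 60 − 24 = 36, R_n = 388.8 kN/bolt. φR_n = 0.75 × (1×410.4 + 2×388.8) = 891.0 kN.
Tension yield (gross): A_g = 206×20 = 4120 mm². φR_n = 0.90 × 345 × 4120 = 1279.3 kN.
Governing: min(401.1, 891.0, 1279.3) = 401.1 kN → bolt shear.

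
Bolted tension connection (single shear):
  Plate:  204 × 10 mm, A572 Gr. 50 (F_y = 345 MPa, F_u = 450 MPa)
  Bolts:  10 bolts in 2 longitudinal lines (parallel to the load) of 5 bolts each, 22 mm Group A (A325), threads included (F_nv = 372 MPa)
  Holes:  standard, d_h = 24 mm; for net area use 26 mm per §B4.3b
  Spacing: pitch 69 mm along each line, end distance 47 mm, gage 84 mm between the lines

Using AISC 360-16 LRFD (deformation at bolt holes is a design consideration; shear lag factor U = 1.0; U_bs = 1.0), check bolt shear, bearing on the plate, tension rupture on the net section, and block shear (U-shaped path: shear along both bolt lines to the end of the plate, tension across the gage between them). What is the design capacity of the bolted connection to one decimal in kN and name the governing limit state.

513.0 kN (net-section rupture governs)

Bolt shear: A_b = π(22)²/4 = 380.13 mm². φR_n = 0.75 × 372 × 380.13 × 10 × 1 = 1060.6 kN.
Bearing (10 mm plate, F_u = 450 MPa): end bolts L_c = 47 − 24/2 = 35, R_n = min(1.2×35×10×450, 2.4×22×10×450) = 189 kN/bolt; interior L_c = 69 − 24 = 45, R_n = 237.6 kN/bolt. φR_n = 0.75 × (2×189 + 8×237.6) = 1709.1 kN.
Tension rupture (net): A_n = (204 − 2×26)×10 = 1520 mm² (U = 1.0, A_e = A_n). φR_n = 0.75 × 450 × 1520 = 513.0 kN.
Block shear: shear path 2×[47+4×69] = 2×323 mm, A_gv = 6460, A_nv = 2×(323 − 4.5×26)×10 = 4120 mm²; tension across gage: (84 − 1×26)×10 = 580 mm². R_n = min(0.6×450×4120, 0.6×345×6460) + 1.0×450×580 = min(1112.4, 1337.2) + 261 = 1373.4 kN. φR_n = 0.75 × 1373.4 = 1030.1 kN.
Governing: min(1060.6, 1709.1, 513.0, 1030.1) = 513.0 kN → net-section rupture.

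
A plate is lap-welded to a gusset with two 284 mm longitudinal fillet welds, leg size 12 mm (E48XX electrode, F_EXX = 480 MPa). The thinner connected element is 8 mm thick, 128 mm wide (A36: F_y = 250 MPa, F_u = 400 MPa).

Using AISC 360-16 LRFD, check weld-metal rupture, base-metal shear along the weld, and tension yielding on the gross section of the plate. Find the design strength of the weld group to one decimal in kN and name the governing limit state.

230.4 kN (gross-section yield governs)

Weld metal: throat = 0.707×12 = 8.484 mm, L = 2×284 = 568 mm. φR_n = 0.75 × 0.6 × 480 × 8.484 × 568 = 1040.9 kN.
Base metal shear (8 mm plate): yield φR_n = 1.0×0.6×250×8×568 = 681.6 kN; rupture φR_n = 0.75×0.6×400×8×568 = 817.9 kN; take 681.6 kN (yield).
Tension yield (gross): A_g = 128×8 = 1024 mm². φR_n = 0.90 × 250 × 1024 = 230.4 kN.
Governing: min(1040.9, 681.6, 230.4) = 230.4 kN → gross-section yield.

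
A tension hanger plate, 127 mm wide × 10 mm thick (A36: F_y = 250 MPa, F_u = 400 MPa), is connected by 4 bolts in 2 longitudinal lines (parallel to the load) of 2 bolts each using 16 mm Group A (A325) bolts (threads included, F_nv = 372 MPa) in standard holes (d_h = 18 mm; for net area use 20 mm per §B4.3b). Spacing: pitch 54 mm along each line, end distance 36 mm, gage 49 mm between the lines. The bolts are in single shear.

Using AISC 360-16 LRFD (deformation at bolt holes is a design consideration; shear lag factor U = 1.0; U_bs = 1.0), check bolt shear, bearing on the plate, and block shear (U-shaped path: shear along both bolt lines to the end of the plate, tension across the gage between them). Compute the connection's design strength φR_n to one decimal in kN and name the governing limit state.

Bolt shear: A_b = π(16)²/4 = 201.06 mm². φR_n = 0.75 × 372 × 201.06 × 4 × 1 = 224.4 kN.
Bearing (10 mm plate, F_u = 400 MPa): end bolts L_c = 36 − 18/2 = 27, R_n = min(1.2×27×10×400, 2.4×16×10×400) = 129.6 kN/bolt; interior L_c = 54 − 18 = 36, R_n = 153.6 kN/bolt. φR_n = 0.75 × (2×129.6 + 2×153.6) = 424.8 kN.
Block shear: shear path 2×[36+1×54] = 2×90 mm, A_gv = 1800, A_nv = 2×(90 − 1.5×20)×10 = 1200 mm²; tension across gage: (49 − 1×20)×10 = 290 mm². R_n = min(0.6×400×1200, 0.6×250×1800) + 1.0×400×290 = min(288, 270) + 116 = 386 kN. φR_n = 0.75 × 386 = 289.5 kN.
Governing: min(224.4, 424.8, 289.5) = 224.4 kN → bolt shear.

224.4 kN (bolt shear governs)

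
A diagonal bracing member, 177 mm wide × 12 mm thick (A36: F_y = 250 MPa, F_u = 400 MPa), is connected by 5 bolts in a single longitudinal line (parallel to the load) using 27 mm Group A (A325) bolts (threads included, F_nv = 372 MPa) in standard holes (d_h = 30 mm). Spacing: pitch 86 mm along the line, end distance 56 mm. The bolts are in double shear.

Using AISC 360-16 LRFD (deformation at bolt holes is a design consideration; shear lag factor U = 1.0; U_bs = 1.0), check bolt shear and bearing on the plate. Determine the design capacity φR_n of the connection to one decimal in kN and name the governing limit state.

1110.2 kN (bearing governs)

Bolt shear: A_b = π(27)²/4 = 572.56 mm². φR_n = 0.75 × 372 × 572.56 × 5 × 2 = 1597.4 kN.
Bearing (12 mm plate, F_u = 400 MPa): end bolts L_c = 56 − 30/2 = 41, R_n = min(1.2×41×12×400, 2.4×27×12×400) = 236.16 kN/bolt; interior L_c = 86 − 30 = 56, R_n = 311.04 kN/bolt. φR_n = 0.75 × (1×236.16 + 4×311.04) = 1110.2 kN.
Governing: min(1597.4, 1110.2) = 1110.2 kN → bearing.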